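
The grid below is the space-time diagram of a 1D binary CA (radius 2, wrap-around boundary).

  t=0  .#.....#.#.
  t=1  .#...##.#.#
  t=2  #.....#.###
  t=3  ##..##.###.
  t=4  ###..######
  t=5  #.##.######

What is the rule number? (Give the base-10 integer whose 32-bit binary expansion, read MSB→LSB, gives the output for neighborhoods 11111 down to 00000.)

  ##### -> #   bit 31 = 1  t=4,i=0
  ####. -> .   bit 30 = 0  t=2,i=10
  ###.# -> #   bit 29 = 1  t=3,i=9
  ###.. -> #   bit 28 = 1  t=2,i=0
  ##.## -> #   bit 27 = 1  t=3,i=6
  ##.#. -> .   bit 26 = 0  t=1,i=7
  ##..# -> #   bit 25 = 1  t=3,i=2
  ##... -> #   bit 24 = 1  t=2,i=1
  #.### -> #   bit 23 = 1  t=2,i=8
  #.##. -> #   bit 22 = 1  t=3,i=0
  #.#.# -> #   bit 21 = 1  t=1,i=8
  #.#.. -> .   bit 20 = 0  t=0,i=9
  #..## -> .   bit 19 = 0  t=3,i=3
  #..#. -> .   bit 18 = 0  t=0,i=0
  #...# -> .   bit 17 = 0  t=1,i=3
  #.... -> .   bit 16 = 0  t=0,i=3
  .#### -> #   bit 15 = 1  t=2,i=9
  .###. -> #   bit 14 = 1  t=3,i=8
  .##.# -> #   bit 13 = 1  t=1,i=6
  .##.. -> #   bit 12 = 1  t=3,i=1
  .#.## -> #   bit 11 = 1  t=2,i=7
  .#.#. -> #   bit 10 = 1  t=0,i=8
  .#..# -> #   bit 9 = 1  t=0,i=10
  .#... -> .   bit 8 = 0  t=0,i=2
  ..### -> #   bit 7 = 1  t=4,i=5
  ..##. -> .   bit 6 = 0  t=1,i=5
  ..#.# -> .   bit 5 = 0  t=0,i=7
  ..#.. -> #   bit 4 = 1  t=0,i=1
  ...## -> .   bit 3 = 0  t=1,i=4
  ...#. -> #   bit 2 = 1  t=0,i=6
  ....# -> #   bit 1 = 1  t=0,i=5
  ..... -> .   bit 0 = 0  t=0,i=4
  bits 10111011111000001111111010010110 = 3152084630

3152084630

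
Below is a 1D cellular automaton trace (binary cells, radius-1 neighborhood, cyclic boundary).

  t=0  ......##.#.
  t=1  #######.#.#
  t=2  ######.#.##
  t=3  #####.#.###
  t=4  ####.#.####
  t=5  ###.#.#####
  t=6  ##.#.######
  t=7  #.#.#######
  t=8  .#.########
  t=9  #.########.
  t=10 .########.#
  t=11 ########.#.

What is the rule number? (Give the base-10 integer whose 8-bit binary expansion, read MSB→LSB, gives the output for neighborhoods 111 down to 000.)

187

  [7] ### => #  t=1,i=0
  [6] ##. => .  t=0,i=7
  [5] #.# => #  t=0,i=8
  [4] #.. => #  t=0,i=10
  [3] .## => #  t=0,i=6
  [2] .#. => .  t=0,i=9
  [1] ..# => #  t=0,i=5
  [0] ... => #  t=0,i=0
  bits 10111011 = 187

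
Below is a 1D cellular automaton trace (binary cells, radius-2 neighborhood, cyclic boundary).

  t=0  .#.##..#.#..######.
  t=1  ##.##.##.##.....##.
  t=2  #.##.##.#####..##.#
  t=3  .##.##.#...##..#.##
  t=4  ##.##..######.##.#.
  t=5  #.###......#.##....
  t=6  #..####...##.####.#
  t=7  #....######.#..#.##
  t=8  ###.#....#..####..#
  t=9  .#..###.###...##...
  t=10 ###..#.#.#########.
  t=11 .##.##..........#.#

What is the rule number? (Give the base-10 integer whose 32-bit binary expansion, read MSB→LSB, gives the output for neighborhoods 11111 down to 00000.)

1498895228

  [31] ##### => .  t=0,i=14
  [30] ####. => #  t=0,i=16
  [29] ###.# => .  t=4,i=12
  [28] ###.. => #  t=0,i=17
  [27] ##.## => #  t=1,i=2
  [26] ##.#. => .  t=3,i=6
  [25] ##..# => .  t=0,i=5
  [24] ##... => #  t=1,i=11
  [23] #.### => .  t=2,i=8
  [22] #.##. => #  t=0,i=3
  [21] #.#.# => .  t=4,i=17
  [20] #.#.. => #  t=0,i=9
  [19] #..## => .  t=0,i=11
  [18] #..#. => #  t=0,i=0
  [17] #...# => #  t=3,i=9
  [16] #.... => #  t=1,i=12
  [15] .#### => .  t=0,i=13
  [14] .###. => #  t=5,i=3
  [13] .##.# => .  t=1,i=1
  [12] .##.. => #  t=0,i=4
  [11] .#.## => .  t=0,i=2
  [10] .#.#. => .  t=0,i=8
  [9] .#..# => #  t=0,i=10
  [8] .#... => #  t=3,i=8
  [7] ..### => .  t=0,i=12
  [6] ..##. => #  t=1,i=16
  [5] ..#.# => #  t=0,i=1
  [4] ..#.. => #  t=8,i=9
  [3] ...## => #  t=1,i=15
  [2] ...#. => #  t=5,i=10
  [1] ....# => .  t=1,i=14
  [0] ..... => .  t=1,i=13
  bits 01011001010101110101001101111100 = 1498895228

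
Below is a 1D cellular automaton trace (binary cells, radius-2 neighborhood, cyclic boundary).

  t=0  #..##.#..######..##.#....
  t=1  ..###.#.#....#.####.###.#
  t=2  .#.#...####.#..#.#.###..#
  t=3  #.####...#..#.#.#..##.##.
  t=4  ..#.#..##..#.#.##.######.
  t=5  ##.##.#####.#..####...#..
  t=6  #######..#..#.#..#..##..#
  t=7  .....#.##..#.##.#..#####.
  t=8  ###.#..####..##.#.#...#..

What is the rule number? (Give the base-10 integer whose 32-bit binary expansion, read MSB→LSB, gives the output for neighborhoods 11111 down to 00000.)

1256158533

  nb #####: next=.  (t=0,i=11, bit31=0)
  nb ####.: next=#  (t=0,i=13, bit30=1)
  nb ###.#: next=.  (t=1,i=4, bit29=0)
  nb ###..: next=.  (t=0,i=14, bit28=0)
  nb ##.##: next=#  (t=1,i=19, bit27=1)
  nb ##.#.: next=.  (t=0,i=5, bit26=0)
  nb ##..#: next=#  (t=0,i=15, bit25=1)
  nb ##...: next=.  (t=3,i=6, bit24=0)
  nb #.###: next=#  (t=1,i=15, bit23=1)
  nb #.##.: next=#  (t=3,i=22, bit22=1)
  nb #.#.#: next=.  (t=1,i=6, bit21=0)
  nb #.#..: next=#  (t=0,i=6, bit20=1)
  nb #..##: next=#  (t=0,i=2, bit19=1)
  nb #..#.: next=#  (t=2,i=14, bit18=1)
  nb #...#: next=#  (t=2,i=5, bit17=1)
  nb #....: next=#  (t=0,i=22, bit16=1)
  nb .####: next=.  (t=0,i=10, bit15=0)
  nb .###.: next=#  (t=1,i=3, bit14=1)
  nb .##.#: next=#  (t=0,i=4, bit13=1)
  nb .##..: next=#  (t=4,i=8, bit12=1)
  nb .#.##: next=.  (t=1,i=14, bit11=0)
  nb .#.#.: next=#  (t=1,i=7, bit10=1)
  nb .#..#: next=.  (t=0,i=1, bit9=0)
  nb .#...: next=#  (t=0,i=21, bit8=1)
  nb ..###: next=.  (t=0,i=9, bit7=0)
  nb ..##.: next=#  (t=0,i=3, bit6=1)
  nb ..#.#: next=.  (t=1,i=13, bit5=0)
  nb ..#..: next=.  (t=0,i=0, bit4=0)
  nb ...##: next=.  (t=2,i=6, bit3=0)
  nb ...#.: next=#  (t=0,i=24, bit2=1)
  nb ....#: next=.  (t=0,i=23, bit1=0)
  nb .....: next=#  (t=7,i=1, bit0=1)
  bits 01001010110111110111010101000101 = 1256158533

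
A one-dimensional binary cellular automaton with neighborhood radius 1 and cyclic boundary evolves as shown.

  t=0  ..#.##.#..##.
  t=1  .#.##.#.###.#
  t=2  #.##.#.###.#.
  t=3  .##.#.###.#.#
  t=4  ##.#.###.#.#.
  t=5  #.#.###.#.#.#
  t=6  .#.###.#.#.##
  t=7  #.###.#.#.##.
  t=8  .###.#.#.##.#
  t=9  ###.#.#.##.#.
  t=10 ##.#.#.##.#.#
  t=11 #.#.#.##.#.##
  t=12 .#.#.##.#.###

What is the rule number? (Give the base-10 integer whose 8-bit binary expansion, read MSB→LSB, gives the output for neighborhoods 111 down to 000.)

186

  ### -> #   bit 7 = 1  t=1,i=9
  ##. -> .   bit 6 = 0  t=0,i=5
  #.# -> #   bit 5 = 1  t=0,i=3
  #.. -> #   bit 4 = 1  t=0,i=8
  .## -> #   bit 3 = 1  t=0,i=4
  .#. -> .   bit 2 = 0  t=0,i=2
  ..# -> #   bit 1 = 1  t=0,i=1
  ... -> .   bit 0 = 0  t=0,i=0
  bits 10111010 = 186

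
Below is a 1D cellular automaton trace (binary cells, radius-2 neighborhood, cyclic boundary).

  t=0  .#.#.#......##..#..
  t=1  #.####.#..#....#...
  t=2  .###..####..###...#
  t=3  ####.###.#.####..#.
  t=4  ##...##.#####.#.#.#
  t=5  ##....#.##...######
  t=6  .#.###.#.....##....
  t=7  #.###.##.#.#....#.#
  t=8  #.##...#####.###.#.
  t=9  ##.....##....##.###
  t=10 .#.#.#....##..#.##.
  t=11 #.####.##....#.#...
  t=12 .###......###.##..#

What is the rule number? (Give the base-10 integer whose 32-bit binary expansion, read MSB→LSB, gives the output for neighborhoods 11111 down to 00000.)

  [31] ##### => .  t=4,i=10
  [30] ####. => .  t=1,i=4
  [29] ###.# => .  t=1,i=5
  [28] ###.. => #  t=2,i=3
  [27] ##.## => .  t=3,i=4
  [26] ##.#. => #  t=1,i=6
  [25] ##..# => .  t=0,i=14
  [24] ##... => .  t=2,i=15
  [23] #.### => #  t=1,i=2
  [22] #.##. => .  t=5,i=8
  [21] #.#.# => #  t=0,i=3
  [20] #.#.. => #  t=0,i=5
  [19] #..## => #  t=2,i=5
  [18] #..#. => #  t=0,i=15
  [17] #...# => .  t=0,i=18
  [16] #.... => #  t=0,i=7
  [15] .#### => #  t=1,i=3
  [14] .###. => #  t=2,i=2
  [13] .##.# => #  t=4,i=6
  [12] .##.. => .  t=0,i=13
  [11] .#.## => #  t=1,i=1
  [10] .#.#. => #  t=0,i=2
  [9] .#..# => #  t=1,i=8
  [8] .#... => .  t=0,i=6
  [7] ..### => #  t=2,i=6
  [6] ..##. => .  t=0,i=12
  [5] ..#.# => .  t=0,i=1
  [4] ..#.. => .  t=0,i=16
  [3] ...## => .  t=0,i=11
  [2] ...#. => #  t=0,i=0
  [1] ....# => #  t=0,i=10
  [0] ..... => .  t=0,i=8
  bits 00010100101111011110111010000110 = 347991686

347991686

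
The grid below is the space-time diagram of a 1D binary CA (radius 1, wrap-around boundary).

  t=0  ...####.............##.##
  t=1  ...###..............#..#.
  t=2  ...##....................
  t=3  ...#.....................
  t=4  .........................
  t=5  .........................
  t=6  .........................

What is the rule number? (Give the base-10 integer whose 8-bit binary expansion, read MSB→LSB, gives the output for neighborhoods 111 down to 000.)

  ###|#  b7=1 t=0,i=4
  ##.|.  b6=0 t=0,i=6
  #.#|.  b5=0 t=0,i=22
  #..|.  b4=0 t=0,i=0
  .##|#  b3=1 t=0,i=3
  .#.|.  b2=0 t=1,i=20
  ..#|.  b1=0 t=0,i=2
  ...|.  b0=0 t=0,i=1
  bits 10001000 = 136

136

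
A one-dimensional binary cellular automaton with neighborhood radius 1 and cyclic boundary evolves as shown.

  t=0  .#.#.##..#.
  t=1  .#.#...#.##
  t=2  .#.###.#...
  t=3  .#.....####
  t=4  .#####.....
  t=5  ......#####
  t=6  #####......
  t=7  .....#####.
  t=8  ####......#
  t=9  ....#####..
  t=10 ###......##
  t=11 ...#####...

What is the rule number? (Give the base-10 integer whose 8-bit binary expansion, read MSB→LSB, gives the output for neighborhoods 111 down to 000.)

  ### -> .   bit 7 = 0  t=2,i=4
  ##. -> .   bit 6 = 0  t=0,i=6
  #.# -> .   bit 5 = 0  t=0,i=2
  #.. -> #   bit 4 = 1  t=0,i=7
  .## -> .   bit 3 = 0  t=0,i=5
  .#. -> #   bit 2 = 1  t=0,i=1
  ..# -> .   bit 1 = 0  t=0,i=0
  ... -> #   bit 0 = 1  t=1,i=5
  bits 00010101 = 21

21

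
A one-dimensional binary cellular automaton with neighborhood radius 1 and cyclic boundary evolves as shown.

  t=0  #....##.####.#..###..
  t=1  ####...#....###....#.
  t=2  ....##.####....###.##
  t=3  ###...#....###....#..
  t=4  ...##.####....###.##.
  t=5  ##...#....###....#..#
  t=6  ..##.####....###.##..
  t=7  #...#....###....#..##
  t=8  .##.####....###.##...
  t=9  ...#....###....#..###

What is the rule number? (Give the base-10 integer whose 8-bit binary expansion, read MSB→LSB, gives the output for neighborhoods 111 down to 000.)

  nb ###: next=.  (t=0,i=9, bit7=0)
  nb ##.: next=.  (t=0,i=6, bit6=0)
  nb #.#: next=#  (t=0,i=7, bit5=1)
  nb #..: next=#  (t=0,i=1, bit4=1)
  nb .##: next=.  (t=0,i=5, bit3=0)
  nb .#.: next=#  (t=0,i=0, bit2=1)
  nb ..#: next=.  (t=0,i=4, bit1=0)
  nb ...: next=#  (t=0,i=2, bit0=1)
  bits 00110101 = 53

53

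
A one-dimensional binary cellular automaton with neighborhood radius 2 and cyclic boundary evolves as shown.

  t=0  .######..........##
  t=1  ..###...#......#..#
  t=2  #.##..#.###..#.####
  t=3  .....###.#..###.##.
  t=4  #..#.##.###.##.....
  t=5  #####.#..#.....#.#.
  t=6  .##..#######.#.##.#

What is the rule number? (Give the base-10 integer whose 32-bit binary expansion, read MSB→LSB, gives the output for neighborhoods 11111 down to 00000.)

  nb #####: next=#  (t=0,i=3, bit31=1)
  nb ####.: next=.  (t=0,i=5, bit30=0)
  nb ###.#: next=.  (t=2,i=0, bit29=0)
  nb ###..: next=.  (t=0,i=6, bit28=0)
  nb ##.##: next=.  (t=0,i=0, bit27=0)
  nb ##.#.: next=#  (t=3,i=8, bit26=1)
  nb ##..#: next=.  (t=2,i=4, bit25=0)
  nb ##...: next=.  (t=0,i=7, bit24=0)
  nb #.###: next=.  (t=0,i=1, bit23=0)
  nb #.##.: next=.  (t=2,i=2, bit22=0)
  nb #.#.#: next=.  (t=5,i=17, bit21=0)
  nb #.#..: next=#  (t=3,i=9, bit20=1)
  nb #..##: next=.  (t=1,i=1, bit19=0)
  nb #..#.: next=#  (t=1,i=17, bit18=1)
  nb #...#: next=#  (t=1,i=6, bit17=1)
  nb #....: next=#  (t=0,i=8, bit16=1)
  nb .####: next=#  (t=0,i=2, bit15=1)
  nb .###.: next=#  (t=1,i=3, bit14=1)
  nb .##.#: next=#  (t=0,i=18, bit13=1)
  nb .##..: next=.  (t=2,i=3, bit12=0)
  nb .#.##: next=#  (t=2,i=7, bit11=1)
  nb .#.#.: next=#  (t=5,i=16, bit10=1)
  nb .#..#: next=#  (t=1,i=0, bit9=1)
  nb .#...: next=#  (t=1,i=9, bit8=1)
  nb ..###: next=#  (t=1,i=2, bit7=1)
  nb ..##.: next=.  (t=0,i=17, bit6=0)
  nb ..#.#: next=#  (t=2,i=6, bit5=1)
  nb ..#..: next=#  (t=1,i=8, bit4=1)
  nb ...##: next=.  (t=0,i=16, bit3=0)
  nb ...#.: next=.  (t=1,i=7, bit2=0)
  nb ....#: next=#  (t=0,i=15, bit1=1)
  nb .....: next=.  (t=0,i=9, bit0=0)
  bits 10000100000101111110111110110010 = 2216161202

2216161202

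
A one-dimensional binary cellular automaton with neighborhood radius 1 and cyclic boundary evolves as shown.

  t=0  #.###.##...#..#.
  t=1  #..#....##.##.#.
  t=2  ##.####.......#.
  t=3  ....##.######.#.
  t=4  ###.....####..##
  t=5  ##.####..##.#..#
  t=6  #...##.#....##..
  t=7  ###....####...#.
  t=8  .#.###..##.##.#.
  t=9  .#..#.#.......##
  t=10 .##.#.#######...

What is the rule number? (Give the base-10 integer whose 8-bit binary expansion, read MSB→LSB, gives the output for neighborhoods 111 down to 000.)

  ### -> #   bit 7 = 1  t=0,i=3
  ##. -> .   bit 6 = 0  t=0,i=4
  #.# -> .   bit 5 = 0  t=0,i=1
  #.. -> #   bit 4 = 1  t=0,i=8
  .## -> .   bit 3 = 0  t=0,i=2
  .#. -> #   bit 2 = 1  t=0,i=0
  ..# -> .   bit 1 = 0  t=0,i=10
  ... -> #   bit 0 = 1  t=0,i=9
  bits 10010101 = 149

149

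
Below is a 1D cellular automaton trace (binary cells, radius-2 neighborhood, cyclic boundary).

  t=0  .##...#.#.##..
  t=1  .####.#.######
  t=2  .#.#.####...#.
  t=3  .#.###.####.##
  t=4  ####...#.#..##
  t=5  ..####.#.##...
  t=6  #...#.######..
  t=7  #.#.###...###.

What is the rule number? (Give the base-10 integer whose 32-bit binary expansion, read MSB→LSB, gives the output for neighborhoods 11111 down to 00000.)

  ##### -> .   bit 31 = 0  t=1,i=10
  ####. -> #   bit 30 = 1  t=1,i=3
  ###.# -> .   bit 29 = 0  t=1,i=4
  ###.. -> #   bit 28 = 1  t=2,i=8
  ##.## -> .   bit 27 = 0  t=1,i=0
  ##.#. -> #   bit 26 = 1  t=1,i=5
  ##..# -> #   bit 25 = 1  t=6,i=12
  ##... -> #   bit 24 = 1  t=0,i=3
  #.### -> #   bit 23 = 1  t=1,i=1
  #.##. -> #   bit 22 = 1  t=0,i=10
  #.#.# -> #   bit 21 = 1  t=0,i=8
  #.#.. -> #   bit 20 = 1  t=4,i=9
  #..## -> .   bit 19 = 0  t=4,i=11
  #..#. -> .   bit 18 = 0  t=2,i=0
  #...# -> #   bit 17 = 1  t=0,i=4
  #.... -> .   bit 16 = 0  t=5,i=12
  .#### -> .   bit 15 = 0  t=1,i=2
  .###. -> .   bit 14 = 0  t=3,i=4
  .##.# -> #   bit 13 = 1  t=3,i=13
  .##.. -> #   bit 12 = 1  t=0,i=2
  .#.## -> #   bit 11 = 1  t=0,i=9
  .#.#. -> .   bit 10 = 0  t=0,i=7
  .#..# -> #   bit 9 = 1  t=2,i=13
  .#... -> .   bit 8 = 0  t=6,i=1
  ..### -> .   bit 7 = 0  t=4,i=12
  ..##. -> #   bit 6 = 1  t=0,i=1
  ..#.# -> #   bit 5 = 1  t=0,i=6
  ..#.. -> #   bit 4 = 1  t=2,i=12
  ...## -> .   bit 3 = 0  t=0,i=0
  ...#. -> .   bit 2 = 0  t=0,i=5
  ....# -> #   bit 1 = 1  t=5,i=0
  ..... -> .   bit 0 = 0  t=5,i=13
  bits 01010111111100100011101001110010 = 1475492466

1475492466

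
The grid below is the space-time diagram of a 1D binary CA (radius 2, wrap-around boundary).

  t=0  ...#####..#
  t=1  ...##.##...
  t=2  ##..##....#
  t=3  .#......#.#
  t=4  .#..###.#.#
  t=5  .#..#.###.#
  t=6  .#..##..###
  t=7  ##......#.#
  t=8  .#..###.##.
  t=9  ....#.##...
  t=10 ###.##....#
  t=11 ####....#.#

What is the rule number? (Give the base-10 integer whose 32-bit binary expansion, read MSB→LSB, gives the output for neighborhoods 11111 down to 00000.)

2083563683

  ##### -> .   bit 31 = 0  t=0,i=5
  ####. -> #   bit 30 = 1  t=0,i=6
  ###.# -> #   bit 29 = 1  t=4,i=6
  ###.. -> #   bit 28 = 1  t=0,i=7
  ##.## -> #   bit 27 = 1  t=1,i=5
  ##.#. -> #   bit 26 = 1  t=4,i=7
  ##..# -> .   bit 25 = 0  t=0,i=8
  ##... -> .   bit 24 = 0  t=1,i=8
  #.### -> .   bit 23 = 0  t=5,i=6
  #.##. -> .   bit 22 = 0  t=1,i=6
  #.#.# -> #   bit 21 = 1  t=3,i=10
  #.#.. -> #   bit 20 = 1  t=3,i=1
  #..## -> .   bit 19 = 0  t=2,i=3
  #..#. -> .   bit 18 = 0  t=0,i=9
  #...# -> .   bit 17 = 0  t=0,i=1
  #.... -> .   bit 16 = 0  t=1,i=9
  .#### -> #   bit 15 = 1  t=0,i=4
  .###. -> .   bit 14 = 0  t=2,i=0
  .##.# -> #   bit 13 = 1  t=1,i=4
  .##.. -> .   bit 12 = 0  t=1,i=7
  .#.## -> #   bit 11 = 1  t=5,i=5
  .#.#. -> .   bit 10 = 0  t=3,i=0
  .#..# -> .   bit 9 = 0  t=4,i=2
  .#... -> .   bit 8 = 0  t=0,i=0
  ..### -> #   bit 7 = 1  t=0,i=3
  ..##. -> .   bit 6 = 0  t=1,i=3
  ..#.# -> #   bit 5 = 1  t=3,i=8
  ..#.. -> .   bit 4 = 0  t=0,i=10
  ...## -> .   bit 3 = 0  t=0,i=2
  ...#. -> .   bit 2 = 0  t=3,i=7
  ....# -> #   bit 1 = 1  t=1,i=1
  ..... -> #   bit 0 = 1  t=1,i=0
  bits 01111100001100001010100010100011 = 2083563683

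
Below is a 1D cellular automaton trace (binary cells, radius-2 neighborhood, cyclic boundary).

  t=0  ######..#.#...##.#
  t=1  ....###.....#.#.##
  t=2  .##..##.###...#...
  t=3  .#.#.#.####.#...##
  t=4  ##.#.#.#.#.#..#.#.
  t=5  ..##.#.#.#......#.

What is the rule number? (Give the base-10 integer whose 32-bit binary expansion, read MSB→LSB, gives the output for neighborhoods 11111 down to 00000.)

1587757123

  ##### -> .   bit 31 = 0  t=0,i=1
  ####. -> #   bit 30 = 1  t=0,i=4
  ###.# -> .   bit 29 = 0  t=3,i=10
  ###.. -> #   bit 28 = 1  t=0,i=5
  ##.## -> #   bit 27 = 1  t=0,i=16
  ##.#. -> #   bit 26 = 1  t=3,i=0
  ##..# -> #   bit 25 = 1  t=0,i=6
  ##... -> .   bit 24 = 0  t=1,i=0
  #.### -> #   bit 23 = 1  t=0,i=17
  #.##. -> .   bit 22 = 0  t=1,i=16
  #.#.# -> #   bit 21 = 1  t=1,i=14
  #.#.. -> .   bit 20 = 0  t=0,i=10
  #..## -> .   bit 19 = 0  t=2,i=4
  #..#. -> .   bit 18 = 0  t=0,i=7
  #...# -> #   bit 17 = 1  t=0,i=12
  #.... -> #   bit 16 = 1  t=1,i=1
  .#### -> .   bit 15 = 0  t=0,i=0
  .###. -> #   bit 14 = 1  t=1,i=5
  .##.# -> .   bit 13 = 0  t=0,i=15
  .##.. -> .   bit 12 = 0  t=1,i=17
  .#.## -> .   bit 11 = 0  t=1,i=15
  .#.#. -> .   bit 10 = 0  t=0,i=9
  .#..# -> .   bit 9 = 0  t=4,i=12
  .#... -> .   bit 8 = 0  t=0,i=11
  ..### -> .   bit 7 = 0  t=1,i=4
  ..##. -> #   bit 6 = 1  t=0,i=14
  ..#.# -> .   bit 5 = 0  t=0,i=8
  ..#.. -> .   bit 4 = 0  t=2,i=14
  ...## -> .   bit 3 = 0  t=0,i=13
  ...#. -> .   bit 2 = 0  t=1,i=11
  ....# -> #   bit 1 = 1  t=1,i=2
  ..... -> #   bit 0 = 1  t=1,i=9
  bits 01011110101000110100000001000011 = 1587757123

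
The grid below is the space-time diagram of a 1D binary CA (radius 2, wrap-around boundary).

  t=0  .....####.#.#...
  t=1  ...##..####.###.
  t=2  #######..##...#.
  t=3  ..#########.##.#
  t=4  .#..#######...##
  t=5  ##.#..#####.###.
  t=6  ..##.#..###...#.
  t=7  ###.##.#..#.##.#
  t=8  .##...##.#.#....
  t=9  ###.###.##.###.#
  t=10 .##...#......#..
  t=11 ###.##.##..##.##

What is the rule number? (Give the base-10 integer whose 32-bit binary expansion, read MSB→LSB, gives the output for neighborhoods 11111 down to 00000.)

4131330382

  ##### -> #   bit 31 = 1  t=2,i=2
  ####. -> #   bit 30 = 1  t=0,i=7
  ###.# -> #   bit 29 = 1  t=0,i=8
  ###.. -> #   bit 28 = 1  t=1,i=14
  ##.## -> .   bit 27 = 0  t=1,i=11
  ##.#. -> #   bit 26 = 1  t=0,i=9
  ##..# -> #   bit 25 = 1  t=1,i=5
  ##... -> .   bit 24 = 0  t=1,i=15
  #.### -> .   bit 23 = 0  t=1,i=12
  #.##. -> .   bit 22 = 0  t=3,i=12
  #.#.# -> #   bit 21 = 1  t=0,i=10
  #.#.. -> #   bit 20 = 1  t=0,i=12
  #..## -> #   bit 19 = 1  t=1,i=6
  #..#. -> #   bit 18 = 1  t=7,i=9
  #...# -> #   bit 17 = 1  t=2,i=12
  #.... -> #   bit 16 = 1  t=0,i=14
  .#### -> .   bit 15 = 0  t=0,i=6
  .###. -> .   bit 14 = 0  t=1,i=13
  .##.# -> .   bit 13 = 0  t=3,i=13
  .##.. -> #   bit 12 = 1  t=1,i=4
  .#.## -> #   bit 11 = 1  t=2,i=15
  .#.#. -> .   bit 10 = 0  t=0,i=11
  .#..# -> .   bit 9 = 0  t=3,i=0
  .#... -> #   bit 8 = 1  t=0,i=13
  ..### -> .   bit 7 = 0  t=0,i=5
  ..##. -> #   bit 6 = 1  t=1,i=3
  ..#.# -> .   bit 5 = 0  t=2,i=14
  ..#.. -> .   bit 4 = 0  t=6,i=14
  ...## -> #   bit 3 = 1  t=0,i=4
  ...#. -> #   bit 2 = 1  t=2,i=13
  ....# -> #   bit 1 = 1  t=0,i=3
  ..... -> .   bit 0 = 0  t=0,i=0
  bits 11110110001111110001100101001110 = 4131330382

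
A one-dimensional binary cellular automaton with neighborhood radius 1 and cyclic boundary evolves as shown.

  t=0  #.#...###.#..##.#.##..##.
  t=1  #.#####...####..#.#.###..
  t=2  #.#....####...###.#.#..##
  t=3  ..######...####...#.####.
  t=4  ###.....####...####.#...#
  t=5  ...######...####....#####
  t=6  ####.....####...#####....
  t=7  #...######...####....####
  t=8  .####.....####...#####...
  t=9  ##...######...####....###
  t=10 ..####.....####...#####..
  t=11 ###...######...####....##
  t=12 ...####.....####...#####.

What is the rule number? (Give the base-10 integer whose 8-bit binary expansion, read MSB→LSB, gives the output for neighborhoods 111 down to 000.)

31

  nb ###: next=.  (t=0,i=7, bit7=0)
  nb ##.: next=.  (t=0,i=8, bit6=0)
  nb #.#: next=.  (t=0,i=1, bit5=0)
  nb #..: next=#  (t=0,i=3, bit4=1)
  nb .##: next=#  (t=0,i=6, bit3=1)
  nb .#.: next=#  (t=0,i=0, bit2=1)
  nb ..#: next=#  (t=0,i=5, bit1=1)
  nb ...: next=#  (t=0,i=4, bit0=1)
  bits 00011111 = 31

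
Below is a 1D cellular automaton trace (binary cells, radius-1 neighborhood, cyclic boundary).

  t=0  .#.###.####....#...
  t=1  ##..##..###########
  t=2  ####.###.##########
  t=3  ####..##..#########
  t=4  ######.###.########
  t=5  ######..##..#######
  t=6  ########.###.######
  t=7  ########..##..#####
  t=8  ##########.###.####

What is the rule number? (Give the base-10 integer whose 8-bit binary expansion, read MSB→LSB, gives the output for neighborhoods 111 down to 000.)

  nb ###: next=#  (t=0,i=4, bit7=1)
  nb ##.: next=#  (t=0,i=5, bit6=1)
  nb #.#: next=.  (t=0,i=2, bit5=0)
  nb #..: next=#  (t=0,i=11, bit4=1)
  nb .##: next=.  (t=0,i=3, bit3=0)
  nb .#.: next=#  (t=0,i=1, bit2=1)
  nb ..#: next=#  (t=0,i=0, bit1=1)
  nb ...: next=#  (t=0,i=12, bit0=1)
  bits 11010111 = 215

215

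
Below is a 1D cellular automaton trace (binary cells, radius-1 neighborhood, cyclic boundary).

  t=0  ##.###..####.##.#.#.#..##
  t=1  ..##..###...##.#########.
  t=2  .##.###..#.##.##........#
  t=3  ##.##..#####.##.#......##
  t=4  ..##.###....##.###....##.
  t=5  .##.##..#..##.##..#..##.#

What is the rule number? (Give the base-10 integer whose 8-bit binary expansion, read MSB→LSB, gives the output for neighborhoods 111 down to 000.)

  [7] ### => .  t=0,i=0
  [6] ##. => .  t=0,i=1
  [5] #.# => #  t=0,i=2
  [4] #.. => #  t=0,i=6
  [3] .## => #  t=0,i=3
  [2] .#. => #  t=0,i=16
  [1] ..# => #  t=0,i=7
  [0] ... => .  t=1,i=0
  bits 00111110 = 62

62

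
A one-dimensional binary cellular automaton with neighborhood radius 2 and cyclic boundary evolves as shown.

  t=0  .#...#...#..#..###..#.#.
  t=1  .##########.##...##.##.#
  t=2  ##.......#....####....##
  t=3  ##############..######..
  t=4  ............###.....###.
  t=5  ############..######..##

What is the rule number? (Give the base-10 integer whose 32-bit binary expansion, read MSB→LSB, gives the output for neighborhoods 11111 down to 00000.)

  ##### -> .   bit 31 = 0  t=1,i=3
  ####. -> #   bit 30 = 1  t=1,i=9
  ###.# -> .   bit 29 = 0  t=1,i=10
  ###.. -> #   bit 28 = 1  t=0,i=17
  ##.## -> .   bit 27 = 0  t=1,i=11
  ##.#. -> #   bit 26 = 1  t=1,i=22
  ##..# -> #   bit 25 = 1  t=0,i=18
  ##... -> #   bit 24 = 1  t=1,i=14
  #.### -> #   bit 23 = 1  t=1,i=1
  #.##. -> .   bit 22 = 0  t=1,i=12
  #.#.# -> #   bit 21 = 1  t=1,i=23
  #.#.. -> .   bit 20 = 0  t=0,i=22
  #..## -> .   bit 19 = 0  t=0,i=14
  #..#. -> .   bit 18 = 0  t=0,i=0
  #...# -> #   bit 17 = 1  t=0,i=3
  #.... -> #   bit 16 = 1  t=2,i=3
  .#### -> .   bit 15 = 0  t=1,i=2
  .###. -> .   bit 14 = 0  t=0,i=16
  .##.# -> .   bit 13 = 0  t=1,i=18
  .##.. -> .   bit 12 = 0  t=1,i=13
  .#.## -> #   bit 11 = 1  t=1,i=0
  .#.#. -> #   bit 10 = 1  t=0,i=21
  .#..# -> #   bit 9 = 1  t=0,i=10
  .#... -> #   bit 8 = 1  t=0,i=2
  ..### -> .   bit 7 = 0  t=0,i=15
  ..##. -> #   bit 6 = 1  t=1,i=17
  ..#.# -> #   bit 5 = 1  t=0,i=20
  ..#.. -> #   bit 4 = 1  t=0,i=1
  ...## -> #   bit 3 = 1  t=1,i=16
  ...#. -> #   bit 2 = 1  t=0,i=4
  ....# -> #   bit 1 = 1  t=2,i=7
  ..... -> #   bit 0 = 1  t=2,i=4
  bits 01010111101000110000111101111111 = 1470304127

1470304127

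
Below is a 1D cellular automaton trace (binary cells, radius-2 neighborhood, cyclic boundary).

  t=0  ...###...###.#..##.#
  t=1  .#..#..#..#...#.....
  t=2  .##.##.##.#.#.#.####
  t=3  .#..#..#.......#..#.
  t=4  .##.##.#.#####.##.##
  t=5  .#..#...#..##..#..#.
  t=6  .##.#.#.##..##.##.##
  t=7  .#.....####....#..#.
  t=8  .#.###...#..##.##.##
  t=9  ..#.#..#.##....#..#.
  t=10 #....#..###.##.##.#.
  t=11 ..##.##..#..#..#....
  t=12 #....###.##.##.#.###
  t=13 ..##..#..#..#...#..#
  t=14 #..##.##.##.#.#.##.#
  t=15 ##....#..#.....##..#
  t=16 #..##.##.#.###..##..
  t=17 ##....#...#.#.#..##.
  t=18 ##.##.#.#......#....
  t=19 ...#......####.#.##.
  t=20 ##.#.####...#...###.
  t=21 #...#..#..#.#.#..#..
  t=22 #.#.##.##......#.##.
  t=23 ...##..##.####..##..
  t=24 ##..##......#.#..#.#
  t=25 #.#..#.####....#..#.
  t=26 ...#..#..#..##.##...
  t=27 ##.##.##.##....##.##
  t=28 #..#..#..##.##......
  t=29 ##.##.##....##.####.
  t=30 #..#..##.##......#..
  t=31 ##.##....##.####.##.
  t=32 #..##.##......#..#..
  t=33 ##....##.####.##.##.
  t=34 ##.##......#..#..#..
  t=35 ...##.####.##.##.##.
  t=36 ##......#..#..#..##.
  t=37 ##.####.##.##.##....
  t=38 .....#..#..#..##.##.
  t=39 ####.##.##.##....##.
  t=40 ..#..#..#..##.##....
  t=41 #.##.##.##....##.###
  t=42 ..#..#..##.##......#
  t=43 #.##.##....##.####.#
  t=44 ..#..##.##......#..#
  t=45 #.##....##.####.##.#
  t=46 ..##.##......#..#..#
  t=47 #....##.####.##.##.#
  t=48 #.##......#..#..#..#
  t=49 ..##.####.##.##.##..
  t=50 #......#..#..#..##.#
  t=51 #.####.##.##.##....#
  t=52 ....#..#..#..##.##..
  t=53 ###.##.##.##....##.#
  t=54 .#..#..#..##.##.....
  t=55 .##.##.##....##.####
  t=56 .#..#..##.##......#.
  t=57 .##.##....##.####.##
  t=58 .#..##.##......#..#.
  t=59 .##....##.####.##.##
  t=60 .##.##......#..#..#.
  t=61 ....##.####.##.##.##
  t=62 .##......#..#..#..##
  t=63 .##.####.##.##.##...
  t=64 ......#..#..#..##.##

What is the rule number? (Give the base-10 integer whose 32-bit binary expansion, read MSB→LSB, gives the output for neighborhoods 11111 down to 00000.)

  ##### -> #   bit 31 = 1  t=4,i=11
  ####. -> #   bit 30 = 1  t=2,i=18
  ###.# -> .   bit 29 = 0  t=0,i=11
  ###.. -> .   bit 28 = 0  t=0,i=5
  ##.## -> .   bit 27 = 0  t=2,i=0
  ##.#. -> .   bit 26 = 0  t=0,i=12
  ##..# -> #   bit 25 = 1  t=5,i=13
  ##... -> .   bit 24 = 0  t=0,i=6
  #.### -> .   bit 23 = 0  t=2,i=16
  #.##. -> #   bit 22 = 1  t=2,i=1
  #.#.# -> .   bit 21 = 0  t=2,i=10
  #.#.. -> .   bit 20 = 0  t=0,i=13
  #..## -> .   bit 19 = 0  t=0,i=15
  #..#. -> .   bit 18 = 0  t=1,i=3
  #...# -> #   bit 17 = 1  t=0,i=1
  #.... -> #   bit 16 = 1  t=1,i=16
  .#### -> .   bit 15 = 0  t=2,i=17
  .###. -> #   bit 14 = 1  t=0,i=4
  .##.# -> .   bit 13 = 0  t=0,i=17
  .##.. -> #   bit 12 = 1  t=5,i=12
  .#.## -> #   bit 11 = 1  t=2,i=15
  .#.#. -> .   bit 10 = 0  t=2,i=11
  .#..# -> #   bit 9 = 1  t=0,i=14
  .#... -> .   bit 8 = 0  t=0,i=0
  ..### -> .   bit 7 = 0  t=0,i=3
  ..##. -> .   bit 6 = 0  t=0,i=16
  ..#.# -> .   bit 5 = 0  t=9,i=2
  ..#.. -> #   bit 4 = 1  t=1,i=1
  ...## -> .   bit 3 = 0  t=0,i=2
  ...#. -> .   bit 2 = 0  t=1,i=0
  ....# -> #   bit 1 = 1  t=1,i=19
  ..... -> #   bit 0 = 1  t=1,i=17
  bits 11000010010000110101101000010011 = 3259193875

3259193875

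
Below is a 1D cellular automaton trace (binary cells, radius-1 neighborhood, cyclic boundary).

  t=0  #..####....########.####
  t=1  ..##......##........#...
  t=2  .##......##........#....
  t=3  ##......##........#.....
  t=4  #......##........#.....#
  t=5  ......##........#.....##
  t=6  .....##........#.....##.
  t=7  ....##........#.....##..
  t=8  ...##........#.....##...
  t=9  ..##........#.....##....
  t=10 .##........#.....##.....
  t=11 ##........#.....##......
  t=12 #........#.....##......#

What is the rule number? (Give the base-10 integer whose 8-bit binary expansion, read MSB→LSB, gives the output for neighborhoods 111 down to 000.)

10

  [7] ### => .  t=0,i=4
  [6] ##. => .  t=0,i=0
  [5] #.# => .  t=0,i=19
  [4] #.. => .  t=0,i=1
  [3] .## => #  t=0,i=3
  [2] .#. => .  t=1,i=20
  [1] ..# => #  t=0,i=2
  [0] ... => .  t=0,i=8
  bits 00001010 = 10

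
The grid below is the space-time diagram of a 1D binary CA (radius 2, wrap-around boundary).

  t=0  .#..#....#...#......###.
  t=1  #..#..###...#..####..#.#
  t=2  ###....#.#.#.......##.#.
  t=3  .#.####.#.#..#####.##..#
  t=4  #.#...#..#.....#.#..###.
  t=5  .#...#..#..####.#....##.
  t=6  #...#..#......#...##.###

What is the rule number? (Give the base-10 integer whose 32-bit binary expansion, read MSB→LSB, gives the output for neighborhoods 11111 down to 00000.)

  nb #####: next=#  (t=3,i=15, bit31=1)
  nb ####.: next=.  (t=1,i=17, bit30=0)
  nb ###.#: next=#  (t=3,i=6, bit29=1)
  nb ###..: next=.  (t=0,i=22, bit28=0)
  nb ##.##: next=.  (t=3,i=18, bit27=0)
  nb ##.#.: next=.  (t=2,i=21, bit26=0)
  nb ##..#: next=#  (t=0,i=23, bit25=1)
  nb ##...: next=#  (t=1,i=9, bit24=1)
  nb #.###: next=.  (t=2,i=0, bit23=0)
  nb #.##.: next=.  (t=1,i=23, bit22=0)
  nb #.#.#: next=.  (t=2,i=9, bit21=0)
  nb #.#..: next=.  (t=2,i=11, bit20=0)
  nb #..##: next=.  (t=1,i=5, bit19=0)
  nb #..#.: next=#  (t=0,i=0, bit18=1)
  nb #...#: next=.  (t=0,i=11, bit17=0)
  nb #....: next=#  (t=0,i=6, bit16=1)
  nb .####: next=.  (t=1,i=16, bit15=0)
  nb .###.: next=#  (t=0,i=21, bit14=1)
  nb .##.#: next=#  (t=2,i=20, bit13=1)
  nb .##..: next=#  (t=1,i=0, bit12=1)
  nb .#.##: next=#  (t=1,i=22, bit11=1)
  nb .#.#.: next=#  (t=2,i=8, bit10=1)
  nb .#..#: next=.  (t=0,i=2, bit9=0)
  nb .#...: next=.  (t=0,i=5, bit8=0)
  nb ..###: next=.  (t=0,i=20, bit7=0)
  nb ..##.: next=#  (t=2,i=19, bit6=1)
  nb ..#.#: next=.  (t=1,i=21, bit5=0)
  nb ..#..: next=.  (t=0,i=1, bit4=0)
  nb ...##: next=.  (t=0,i=19, bit3=0)
  nb ...#.: next=#  (t=0,i=8, bit2=1)
  nb ....#: next=#  (t=0,i=7, bit1=1)
  nb .....: next=#  (t=0,i=16, bit0=1)
  bits 10100011000001010111110001000111 = 2735045703

2735045703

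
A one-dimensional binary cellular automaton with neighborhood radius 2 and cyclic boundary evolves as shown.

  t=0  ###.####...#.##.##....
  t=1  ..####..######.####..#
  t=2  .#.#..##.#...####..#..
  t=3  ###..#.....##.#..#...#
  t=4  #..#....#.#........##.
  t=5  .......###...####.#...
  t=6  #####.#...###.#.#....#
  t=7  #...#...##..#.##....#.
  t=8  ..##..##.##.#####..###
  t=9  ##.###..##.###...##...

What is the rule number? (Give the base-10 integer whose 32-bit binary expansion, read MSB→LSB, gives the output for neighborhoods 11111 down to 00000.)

736795693

  nb #####: next=.  (t=1,i=10, bit31=0)
  nb ####.: next=.  (t=0,i=6, bit30=0)
  nb ###.#: next=#  (t=0,i=2, bit29=1)
  nb ###..: next=.  (t=0,i=7, bit28=0)
  nb ##.##: next=#  (t=0,i=3, bit27=1)
  nb ##.#.: next=.  (t=2,i=8, bit26=0)
  nb ##..#: next=#  (t=1,i=6, bit25=1)
  nb ##...: next=#  (t=0,i=8, bit24=1)
  nb #.###: next=#  (t=0,i=4, bit23=1)
  nb #.##.: next=#  (t=0,i=13, bit22=1)
  nb #.#.#: next=#  (t=6,i=14, bit21=1)
  nb #.#..: next=.  (t=2,i=3, bit20=0)
  nb #..##: next=#  (t=1,i=1, bit19=1)
  nb #..#.: next=.  (t=1,i=20, bit18=0)
  nb #...#: next=#  (t=0,i=9, bit17=1)
  nb #....: next=.  (t=0,i=19, bit16=0)
  nb .####: next=#  (t=0,i=5, bit15=1)
  nb .###.: next=.  (t=0,i=1, bit14=0)
  nb .##.#: next=.  (t=0,i=14, bit13=0)
  nb .##..: next=#  (t=0,i=17, bit12=1)
  nb .#.##: next=#  (t=0,i=12, bit11=1)
  nb .#.#.: next=#  (t=2,i=2, bit10=1)
  nb .#..#: next=.  (t=1,i=0, bit9=0)
  nb .#...: next=.  (t=2,i=10, bit8=0)
  nb ..###: next=.  (t=0,i=0, bit7=0)
  nb ..##.: next=.  (t=2,i=6, bit6=0)
  nb ..#.#: next=#  (t=0,i=11, bit5=1)
  nb ..#..: next=.  (t=1,i=21, bit4=0)
  nb ...##: next=#  (t=0,i=21, bit3=1)
  nb ...#.: next=#  (t=0,i=10, bit2=1)
  nb ....#: next=.  (t=0,i=20, bit1=0)
  nb .....: next=#  (t=3,i=8, bit0=1)
  bits 00101011111010101001110000101101 = 736795693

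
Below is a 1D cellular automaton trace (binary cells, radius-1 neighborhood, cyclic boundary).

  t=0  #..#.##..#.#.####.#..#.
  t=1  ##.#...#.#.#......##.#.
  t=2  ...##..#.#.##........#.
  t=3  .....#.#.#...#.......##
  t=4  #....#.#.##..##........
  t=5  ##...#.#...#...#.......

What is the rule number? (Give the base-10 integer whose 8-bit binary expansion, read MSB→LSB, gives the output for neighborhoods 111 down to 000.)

  nb ###: next=.  (t=0,i=14, bit7=0)
  nb ##.: next=.  (t=0,i=6, bit6=0)
  nb #.#: next=.  (t=0,i=4, bit5=0)
  nb #..: next=#  (t=0,i=1, bit4=1)
  nb .##: next=.  (t=0,i=5, bit3=0)
  nb .#.: next=#  (t=0,i=0, bit2=1)
  nb ..#: next=.  (t=0,i=2, bit1=0)
  nb ...: next=.  (t=1,i=5, bit0=0)
  bits 00010100 = 20

20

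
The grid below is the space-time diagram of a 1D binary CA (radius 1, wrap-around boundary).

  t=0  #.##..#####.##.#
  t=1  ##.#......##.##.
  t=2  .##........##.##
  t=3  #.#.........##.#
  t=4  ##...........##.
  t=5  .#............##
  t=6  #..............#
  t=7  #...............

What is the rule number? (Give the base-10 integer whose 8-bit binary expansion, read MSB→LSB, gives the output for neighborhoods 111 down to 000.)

96

  ###|.  b7=0 t=0,i=7
  ##.|#  b6=1 t=0,i=0
  #.#|#  b5=1 t=0,i=1
  #..|.  b4=0 t=0,i=4
  .##|.  b3=0 t=0,i=2
  .#.|.  b2=0 t=1,i=3
  ..#|.  b1=0 t=0,i=5
  ...|.  b0=0 t=1,i=5
  bits 01100000 = 96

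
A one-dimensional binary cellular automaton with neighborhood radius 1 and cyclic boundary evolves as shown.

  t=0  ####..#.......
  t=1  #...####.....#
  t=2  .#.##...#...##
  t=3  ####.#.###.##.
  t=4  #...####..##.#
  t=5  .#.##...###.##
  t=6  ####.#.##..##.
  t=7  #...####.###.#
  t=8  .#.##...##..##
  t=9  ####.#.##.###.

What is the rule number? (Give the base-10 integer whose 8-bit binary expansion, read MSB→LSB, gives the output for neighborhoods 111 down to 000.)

62

  ###|.  b7=0 t=0,i=1
  ##.|.  b6=0 t=0,i=3
  #.#|#  b5=1 t=2,i=0
  #..|#  b4=1 t=0,i=4
  .##|#  b3=1 t=0,i=0
  .#.|#  b2=1 t=0,i=6
  ..#|#  b1=1 t=0,i=5
  ...|.  b0=0 t=0,i=8
  bits 00111110 = 62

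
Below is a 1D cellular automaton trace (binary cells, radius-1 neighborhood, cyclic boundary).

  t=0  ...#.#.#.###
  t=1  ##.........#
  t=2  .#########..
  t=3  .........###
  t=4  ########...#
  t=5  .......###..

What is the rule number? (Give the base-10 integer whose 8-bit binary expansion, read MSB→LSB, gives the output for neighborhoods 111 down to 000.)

81

  ###|.  b7=0 t=0,i=10
  ##.|#  b6=1 t=0,i=11
  #.#|.  b5=0 t=0,i=4
  #..|#  b4=1 t=0,i=0
  .##|.  b3=0 t=0,i=9
  .#.|.  b2=0 t=0,i=3
  ..#|.  b1=0 t=0,i=2
  ...|#  b0=1 t=0,i=1
  bits 01010001 = 81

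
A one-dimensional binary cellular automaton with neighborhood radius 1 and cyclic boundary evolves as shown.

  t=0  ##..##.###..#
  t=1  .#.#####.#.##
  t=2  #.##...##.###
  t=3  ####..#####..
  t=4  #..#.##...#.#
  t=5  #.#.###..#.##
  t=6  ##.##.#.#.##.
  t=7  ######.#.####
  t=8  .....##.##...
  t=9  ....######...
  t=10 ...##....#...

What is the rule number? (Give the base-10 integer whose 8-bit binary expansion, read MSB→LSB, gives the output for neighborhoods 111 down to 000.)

  nb ###: next=.  (t=0,i=0, bit7=0)
  nb ##.: next=#  (t=0,i=1, bit6=1)
  nb #.#: next=#  (t=0,i=6, bit5=1)
  nb #..: next=.  (t=0,i=2, bit4=0)
  nb .##: next=#  (t=0,i=4, bit3=1)
  nb .#.: next=.  (t=1,i=1, bit2=0)
  nb ..#: next=#  (t=0,i=3, bit1=1)
  nb ...: next=.  (t=2,i=5, bit0=0)
  bits 01101010 = 106

106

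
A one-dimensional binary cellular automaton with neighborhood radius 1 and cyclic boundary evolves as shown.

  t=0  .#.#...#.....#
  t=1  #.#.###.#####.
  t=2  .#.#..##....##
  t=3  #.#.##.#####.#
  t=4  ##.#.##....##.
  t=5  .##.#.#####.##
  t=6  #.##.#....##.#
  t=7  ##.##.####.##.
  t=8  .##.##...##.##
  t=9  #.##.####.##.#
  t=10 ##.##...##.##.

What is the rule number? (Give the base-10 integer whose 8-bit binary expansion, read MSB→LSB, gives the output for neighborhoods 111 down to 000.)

115

  ### -> .   bit 7 = 0  t=1,i=5
  ##. -> #   bit 6 = 1  t=1,i=6
  #.# -> #   bit 5 = 1  t=0,i=0
  #.. -> #   bit 4 = 1  t=0,i=4
  .## -> .   bit 3 = 0  t=1,i=4
  .#. -> .   bit 2 = 0  t=0,i=1
  ..# -> #   bit 1 = 1  t=0,i=6
  ... -> #   bit 0 = 1  t=0,i=5
  bits 01110011 = 115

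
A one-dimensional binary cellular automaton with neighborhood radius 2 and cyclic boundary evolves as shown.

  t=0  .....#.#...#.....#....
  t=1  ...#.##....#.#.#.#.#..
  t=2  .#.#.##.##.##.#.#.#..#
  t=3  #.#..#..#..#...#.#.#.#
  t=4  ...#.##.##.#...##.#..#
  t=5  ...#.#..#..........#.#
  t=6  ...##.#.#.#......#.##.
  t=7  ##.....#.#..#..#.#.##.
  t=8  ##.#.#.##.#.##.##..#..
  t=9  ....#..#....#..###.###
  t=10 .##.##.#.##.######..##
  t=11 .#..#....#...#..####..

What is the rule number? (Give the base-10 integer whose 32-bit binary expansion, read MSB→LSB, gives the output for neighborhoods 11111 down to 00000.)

1917441714

  ##### -> .   bit 31 = 0  t=10,i=14
  ####. -> #   bit 30 = 1  t=10,i=16
  ###.# -> #   bit 29 = 1  t=9,i=17
  ###.. -> #   bit 28 = 1  t=9,i=21
  ##.## -> .   bit 27 = 0  t=2,i=7
  ##.#. -> .   bit 26 = 0  t=2,i=13
  ##..# -> #   bit 25 = 1  t=8,i=17
  ##... -> .   bit 24 = 0  t=1,i=7
  #.### -> .   bit 23 = 0  t=9,i=19
  #.##. -> #   bit 22 = 1  t=1,i=5
  #.#.# -> .   bit 21 = 0  t=1,i=13
  #.#.. -> .   bit 20 = 0  t=0,i=7
  #..## -> #   bit 19 = 1  t=8,i=21
  #..#. -> .   bit 18 = 0  t=2,i=20
  #...# -> .   bit 17 = 0  t=0,i=9
  #.... -> #   bit 16 = 1  t=0,i=13
  .#### -> #   bit 15 = 1  t=10,i=13
  .###. -> #   bit 14 = 1  t=9,i=16
  .##.# -> .   bit 13 = 0  t=2,i=6
  .##.. -> #   bit 12 = 1  t=1,i=6
  .#.## -> .   bit 11 = 0  t=1,i=4
  .#.#. -> #   bit 10 = 1  t=0,i=6
  .#..# -> #   bit 9 = 1  t=2,i=19
  .#... -> .   bit 8 = 0  t=0,i=8
  ..### -> #   bit 7 = 1  t=9,i=15
  ..##. -> .   bit 6 = 0  t=4,i=15
  ..#.# -> #   bit 5 = 1  t=0,i=5
  ..#.. -> #   bit 4 = 1  t=0,i=11
  ...## -> .   bit 3 = 0  t=4,i=14
  ...#. -> .   bit 2 = 0  t=0,i=4
  ....# -> #   bit 1 = 1  t=0,i=3
  ..... -> .   bit 0 = 0  t=0,i=0
  bits 01110010010010011101011010110010 = 1917441714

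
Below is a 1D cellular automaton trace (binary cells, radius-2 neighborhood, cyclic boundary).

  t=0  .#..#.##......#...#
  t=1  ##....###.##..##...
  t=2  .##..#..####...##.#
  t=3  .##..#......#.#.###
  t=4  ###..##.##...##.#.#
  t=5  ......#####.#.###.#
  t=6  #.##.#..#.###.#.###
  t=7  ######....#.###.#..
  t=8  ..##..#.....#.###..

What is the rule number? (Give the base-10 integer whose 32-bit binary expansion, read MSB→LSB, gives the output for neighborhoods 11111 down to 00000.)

2918200601

  nb #####: next=#  (t=5,i=8, bit31=1)
  nb ####.: next=.  (t=2,i=10, bit30=0)
  nb ###.#: next=#  (t=1,i=8, bit29=1)
  nb ###..: next=.  (t=2,i=11, bit28=0)
  nb ##.##: next=#  (t=1,i=9, bit27=1)
  nb ##.#.: next=#  (t=2,i=17, bit26=1)
  nb ##..#: next=.  (t=1,i=12, bit25=0)
  nb ##...: next=#  (t=0,i=8, bit24=1)
  nb #.###: next=#  (t=3,i=16, bit23=1)
  nb #.##.: next=#  (t=0,i=6, bit22=1)
  nb #.#.#: next=#  (t=2,i=18, bit21=1)
  nb #.#..: next=#  (t=0,i=1, bit20=1)
  nb #..##: next=.  (t=1,i=13, bit19=0)
  nb #..#.: next=.  (t=0,i=3, bit18=0)
  nb #...#: next=.  (t=0,i=16, bit17=0)
  nb #....: next=.  (t=0,i=9, bit16=0)
  nb .####: next=.  (t=2,i=9, bit15=0)
  nb .###.: next=.  (t=1,i=7, bit14=0)
  nb .##.#: next=#  (t=2,i=16, bit13=1)
  nb .##..: next=#  (t=0,i=7, bit12=1)
  nb .#.##: next=.  (t=0,i=5, bit11=0)
  nb .#.#.: next=#  (t=0,i=0, bit10=1)
  nb .#..#: next=.  (t=0,i=2, bit9=0)
  nb .#...: next=#  (t=0,i=15, bit8=1)
  nb ..###: next=.  (t=1,i=6, bit7=0)
  nb ..##.: next=.  (t=1,i=0, bit6=0)
  nb ..#.#: next=.  (t=0,i=4, bit5=0)
  nb ..#..: next=#  (t=0,i=14, bit4=1)
  nb ...##: next=#  (t=1,i=5, bit3=1)
  nb ...#.: next=.  (t=0,i=13, bit2=0)
  nb ....#: next=.  (t=0,i=12, bit1=0)
  nb .....: next=#  (t=0,i=10, bit0=1)
  bits 10101101111100000011010100011001 = 2918200601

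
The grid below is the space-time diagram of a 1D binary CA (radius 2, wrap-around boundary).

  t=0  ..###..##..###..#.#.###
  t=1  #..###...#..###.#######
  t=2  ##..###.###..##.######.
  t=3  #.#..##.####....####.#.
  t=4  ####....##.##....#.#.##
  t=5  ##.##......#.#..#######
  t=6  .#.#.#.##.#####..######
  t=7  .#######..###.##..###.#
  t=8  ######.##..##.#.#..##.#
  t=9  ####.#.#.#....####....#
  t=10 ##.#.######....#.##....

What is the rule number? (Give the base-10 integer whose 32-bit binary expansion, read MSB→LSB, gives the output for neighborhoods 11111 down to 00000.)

3018903349

  ##### -> #   bit 31 = 1  t=1,i=18
  ####. -> .   bit 30 = 0  t=1,i=22
  ###.# -> #   bit 29 = 1  t=1,i=14
  ###.. -> #   bit 28 = 1  t=0,i=4
  ##.## -> .   bit 27 = 0  t=1,i=15
  ##.#. -> .   bit 26 = 0  t=3,i=20
  ##..# -> #   bit 25 = 1  t=0,i=0
  ##... -> #   bit 24 = 1  t=1,i=6
  #.### -> #   bit 23 = 1  t=0,i=20
  #.##. -> #   bit 22 = 1  t=2,i=0
  #.#.# -> #   bit 21 = 1  t=0,i=18
  #.#.. -> #   bit 20 = 1  t=3,i=2
  #..## -> .   bit 19 = 0  t=0,i=1
  #..#. -> .   bit 18 = 0  t=0,i=15
  #...# -> .   bit 17 = 0  t=1,i=7
  #.... -> .   bit 16 = 0  t=3,i=13
  .#### -> #   bit 15 = 1  t=1,i=17
  .###. -> #   bit 14 = 1  t=0,i=3
  .##.# -> .   bit 13 = 0  t=2,i=14
  .##.. -> .   bit 12 = 0  t=0,i=8
  .#.## -> #   bit 11 = 1  t=0,i=19
  .#.#. -> #   bit 10 = 1  t=0,i=17
  .#..# -> #   bit 9 = 1  t=1,i=10
  .#... -> #   bit 8 = 1  t=9,i=10
  ..### -> .   bit 7 = 0  t=0,i=2
  ..##. -> .   bit 6 = 0  t=0,i=7
  ..#.# -> #   bit 5 = 1  t=0,i=16
  ..#.. -> #   bit 4 = 1  t=1,i=9
  ...## -> .   bit 3 = 0  t=3,i=15
  ...#. -> #   bit 2 = 1  t=1,i=8
  ....# -> .   bit 1 = 0  t=3,i=14
  ..... -> #   bit 0 = 1  t=5,i=7
  bits 10110011111100001100111100110101 = 3018903349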